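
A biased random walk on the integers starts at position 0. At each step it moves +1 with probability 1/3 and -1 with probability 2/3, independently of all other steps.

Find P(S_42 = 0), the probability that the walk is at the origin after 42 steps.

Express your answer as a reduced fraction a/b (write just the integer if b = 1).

Answer: 376269525965864960/36472996377170786403

Derivation:
To be at 0 after 42 steps: need exactly 21 steps of +1 and 21 of -1.
Number of such sequences: C(42,21) = 538257874440
Each has probability (1/3)^21 · (2/3)^21 = 2097152/109418989131512359209
P = 538257874440 · 2097152/109418989131512359209 = 376269525965864960/36472996377170786403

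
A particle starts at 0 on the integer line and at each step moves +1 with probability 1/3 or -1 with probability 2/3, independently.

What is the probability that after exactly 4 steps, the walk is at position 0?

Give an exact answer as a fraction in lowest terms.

Answer: 8/27

Derivation:
To be at 0 after 4 steps: need exactly 2 steps of +1 and 2 of -1.
Number of such sequences: C(4,2) = 6
Each has probability (1/3)^2 · (2/3)^2 = 4/81
P = 6 · 4/81 = 8/27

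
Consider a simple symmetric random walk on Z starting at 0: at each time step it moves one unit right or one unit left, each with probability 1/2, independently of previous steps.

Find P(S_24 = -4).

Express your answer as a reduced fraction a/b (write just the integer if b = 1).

Answer: 245157/2097152

Derivation:
To reach position -4 after 24 steps: need 10 steps of +1 and 14 of -1.
Favorable paths: C(24,10) = 1961256
Total paths: 2^24 = 16777216
P = 1961256/16777216 = 245157/2097152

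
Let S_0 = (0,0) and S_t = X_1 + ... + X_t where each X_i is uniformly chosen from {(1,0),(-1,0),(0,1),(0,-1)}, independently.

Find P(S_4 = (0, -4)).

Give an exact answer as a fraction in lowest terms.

Let h be the number of horizontal steps (so 4-h are vertical). To end at (0,-4) need (h+0)/2 right-steps and ((4-h)-4)/2 up-steps.
Sum over h with 0 ≤ h ≤ 0, h ≡ 0 (mod 2), 4-h ≡ 0 (mod 2):
h=0: C(4,0)·C(0,0)·C(4,0) = 1·1·1 = 1
Total favorable: 1
Total paths: 4^4 = 256
P = 1/256 = 1/256

Answer: 1/256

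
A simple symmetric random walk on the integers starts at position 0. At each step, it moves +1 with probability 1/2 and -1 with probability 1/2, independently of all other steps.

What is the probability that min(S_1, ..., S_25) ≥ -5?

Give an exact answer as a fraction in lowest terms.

Answer: 3231615/4194304

Derivation:
Let f(t,s) = #length-t paths at position s with S_1..S_t all ≥ -5.
f(t,s) = f(t-1,s-1) + f(t-1,s+1) for s ≥ -5; f(t,s) = 0 for s < -5.
t=0: f(0,0)=1
t=1: f(1,-1)=1 f(1,1)=1
t=2: f(2,-2)=1 f(2,0)=2 f(2,2)=1
t=3: f(3,-3)=1 f(3,-1)=3 f(3,1)=3 f(3,3)=1
t=4: f(4,-4)=1 f(4,-2)=4 f(4,0)=6 f(4,2)=4 f(4,4)=1
t=5: f(5,-5)=1 f(5,-3)=5 f(5,-1)=10 f(5,1)=10 f(5,3)=5 f(5,5)=1
t=6: f(6,-4)=6 f(6,-2)=15 f(6,0)=20 f(6,2)=15 f(6,4)=6 f(6,6)=1
t=7: f(7,-5)=6 f(7,-3)=21 f(7,-1)=35 f(7,1)=35 f(7,3)=21 f(7,5)=7 f(7,7)=1
t=8: f(8,-4)=27 f(8,-2)=56 f(8,0)=70 f(8,2)=56 f(8,4)=28 f(8,6)=8 f(8,8)=1
t=9: f(9,-5)=27 f(9,-3)=83 f(9,-1)=126 f(9,1)=126 f(9,3)=84 f(9,5)=36 f(9,7)=9 f(9,9)=1
t=10: f(10,-4)=110 f(10,-2)=209 f(10,0)=252 f(10,2)=210 f(10,4)=120 f(10,6)=45 f(10,8)=10 f(10,10)=1
t=11: f(11,-5)=110 f(11,-3)=319 f(11,-1)=461 f(11,1)=462 f(11,3)=330 f(11,5)=165 f(11,7)=55 f(11,9)=11 f(11,11)=1
t=12: f(12,-4)=429 f(12,-2)=780 f(12,0)=923 f(12,2)=792 f(12,4)=495 f(12,6)=220 f(12,8)=66 f(12,10)=12 f(12,12)=1
t=13: f(13,-5)=429 f(13,-3)=1209 f(13,-1)=1703 f(13,1)=1715 f(13,3)=1287 f(13,5)=715 f(13,7)=286 f(13,9)=78 f(13,11)=13 f(13,13)=1
t=14: f(14,-4)=1638 f(14,-2)=2912 f(14,0)=3418 f(14,2)=3002 f(14,4)=2002 f(14,6)=1001 f(14,8)=364 f(14,10)=91 f(14,12)=14 f(14,14)=1
t=15: f(15,-5)=1638 f(15,-3)=4550 f(15,-1)=6330 f(15,1)=6420 f(15,3)=5004 f(15,5)=3003 f(15,7)=1365 f(15,9)=455 f(15,11)=105 f(15,13)=15 f(15,15)=1
t=16: f(16,-4)=6188 f(16,-2)=10880 f(16,0)=12750 f(16,2)=11424 f(16,4)=8007 f(16,6)=4368 f(16,8)=1820 f(16,10)=560 f(16,12)=120 f(16,14)=16 f(16,16)=1
t=17: f(17,-5)=6188 f(17,-3)=17068 f(17,-1)=23630 f(17,1)=24174 f(17,3)=19431 f(17,5)=12375 f(17,7)=6188 f(17,9)=2380 f(17,11)=680 f(17,13)=136 f(17,15)=17 f(17,17)=1
t=18: f(18,-4)=23256 f(18,-2)=40698 f(18,0)=47804 f(18,2)=43605 f(18,4)=31806 f(18,6)=18563 f(18,8)=8568 f(18,10)=3060 f(18,12)=816 f(18,14)=153 f(18,16)=18 f(18,18)=1
t=19: f(19,-5)=23256 f(19,-3)=63954 f(19,-1)=88502 f(19,1)=91409 f(19,3)=75411 f(19,5)=50369 f(19,7)=27131 f(19,9)=11628 f(19,11)=3876 f(19,13)=969 f(19,15)=171 f(19,17)=19 f(19,19)=1
t=20: f(20,-4)=87210 f(20,-2)=152456 f(20,0)=179911 f(20,2)=166820 f(20,4)=125780 f(20,6)=77500 f(20,8)=38759 f(20,10)=15504 f(20,12)=4845 f(20,14)=1140 f(20,16)=190 f(20,18)=20 f(20,20)=1
t=21: f(21,-5)=87210 f(21,-3)=239666 f(21,-1)=332367 f(21,1)=346731 f(21,3)=292600 f(21,5)=203280 f(21,7)=116259 f(21,9)=54263 f(21,11)=20349 f(21,13)=5985 f(21,15)=1330 f(21,17)=210 f(21,19)=21 f(21,21)=1
t=22: f(22,-4)=326876 f(22,-2)=572033 f(22,0)=679098 f(22,2)=639331 f(22,4)=495880 f(22,6)=319539 f(22,8)=170522 f(22,10)=74612 f(22,12)=26334 f(22,14)=7315 f(22,16)=1540 f(22,18)=231 f(22,20)=22 f(22,22)=1
t=23: f(23,-5)=326876 f(23,-3)=898909 f(23,-1)=1251131 f(23,1)=1318429 f(23,3)=1135211 f(23,5)=815419 f(23,7)=490061 f(23,9)=245134 f(23,11)=100946 f(23,13)=33649 f(23,15)=8855 f(23,17)=1771 f(23,19)=253 f(23,21)=23 f(23,23)=1
t=24: f(24,-4)=1225785 f(24,-2)=2150040 f(24,0)=2569560 f(24,2)=2453640 f(24,4)=1950630 f(24,6)=1305480 f(24,8)=735195 f(24,10)=346080 f(24,12)=134595 f(24,14)=42504 f(24,16)=10626 f(24,18)=2024 f(24,20)=276 f(24,22)=24 f(24,24)=1
t=25: f(25,-5)=1225785 f(25,-3)=3375825 f(25,-1)=4719600 f(25,1)=5023200 f(25,3)=4404270 f(25,5)=3256110 f(25,7)=2040675 f(25,9)=1081275 f(25,11)=480675 f(25,13)=177099 f(25,15)=53130 f(25,17)=12650 f(25,19)=2300 f(25,21)=300 f(25,23)=25 f(25,25)=1
Σ_s f(25,s) = 25852920
P = 25852920/33554432 = 3231615/4194304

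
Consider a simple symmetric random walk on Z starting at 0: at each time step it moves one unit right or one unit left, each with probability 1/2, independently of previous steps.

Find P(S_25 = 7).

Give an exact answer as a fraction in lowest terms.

Answer: 2042975/33554432

Derivation:
To reach position 7 after 25 steps: need 16 steps of +1 and 9 of -1.
Favorable paths: C(25,16) = 2042975
Total paths: 2^25 = 33554432
P = 2042975/33554432 = 2042975/33554432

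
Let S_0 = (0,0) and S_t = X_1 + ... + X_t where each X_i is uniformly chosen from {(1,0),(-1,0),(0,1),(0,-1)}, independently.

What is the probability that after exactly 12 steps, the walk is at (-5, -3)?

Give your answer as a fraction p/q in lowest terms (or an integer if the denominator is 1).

Answer: 3267/1048576

Derivation:
Let h be the number of horizontal steps (so 12-h are vertical). To end at (-5,-3) need (h-5)/2 right-steps and ((12-h)-3)/2 up-steps.
Sum over h with 5 ≤ h ≤ 9, h ≡ 1 (mod 2), 12-h ≡ 1 (mod 2):
h=5: C(12,5)·C(5,0)·C(7,2) = 792·1·21 = 16632
h=7: C(12,7)·C(7,1)·C(5,1) = 792·7·5 = 27720
h=9: C(12,9)·C(9,2)·C(3,0) = 220·36·1 = 7920
Total favorable: 52272
Total paths: 4^12 = 16777216
P = 52272/16777216 = 3267/1048576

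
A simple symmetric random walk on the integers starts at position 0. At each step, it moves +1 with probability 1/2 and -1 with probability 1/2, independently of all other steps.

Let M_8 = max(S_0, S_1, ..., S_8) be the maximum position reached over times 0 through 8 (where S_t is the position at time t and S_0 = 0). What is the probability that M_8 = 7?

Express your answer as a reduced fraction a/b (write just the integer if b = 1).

Let M_8 = max(S_0,...,S_8). Use the reflection principle: for j ≥ 1, #{paths with M_8 ≥ j} = #{S_8 ≥ j} + #{S_8 ≥ j+1}.
By reflection, #{M_8 ≥ 7} = #{S_8 ≥ 7} + #{S_8 ≥ 8} = 1 + 1 = 2.
#{M_8 ≥ 8} = #{S_8 ≥ 8} + #{S_8 ≥ 9} = 1 + 0 = 1.
#{M_8 = 7} = 2 - 1 = 1.
P(M_8 = 7) = 1/256 = 1/256

Answer: 1/256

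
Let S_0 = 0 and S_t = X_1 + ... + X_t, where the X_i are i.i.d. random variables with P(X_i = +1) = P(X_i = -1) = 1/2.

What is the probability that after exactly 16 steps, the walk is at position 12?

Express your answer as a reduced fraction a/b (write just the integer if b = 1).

Answer: 15/8192

Derivation:
To reach position 12 after 16 steps: need 14 steps of +1 and 2 of -1.
Favorable paths: C(16,14) = 120
Total paths: 2^16 = 65536
P = 120/65536 = 15/8192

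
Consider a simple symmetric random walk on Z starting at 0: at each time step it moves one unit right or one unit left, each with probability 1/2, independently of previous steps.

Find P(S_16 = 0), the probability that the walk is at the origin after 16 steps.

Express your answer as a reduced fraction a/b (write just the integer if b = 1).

Answer: 6435/32768

Derivation:
To return to 0 after 16 steps: need exactly 8 steps of +1 and 8 of -1.
Favorable paths: C(16,8) = 12870
Total paths: 2^16 = 65536
P = 12870/65536 = 6435/32768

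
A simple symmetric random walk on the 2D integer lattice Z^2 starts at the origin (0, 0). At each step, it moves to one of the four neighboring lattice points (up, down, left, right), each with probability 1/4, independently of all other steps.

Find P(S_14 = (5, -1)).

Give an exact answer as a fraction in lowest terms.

Let h be the number of horizontal steps (so 14-h are vertical). To end at (5,-1) need (h+5)/2 right-steps and ((14-h)-1)/2 up-steps.
Sum over h with 5 ≤ h ≤ 13, h ≡ 1 (mod 2), 14-h ≡ 1 (mod 2):
h=5: C(14,5)·C(5,5)·C(9,4) = 2002·1·126 = 252252
h=7: C(14,7)·C(7,6)·C(7,3) = 3432·7·35 = 840840
h=9: C(14,9)·C(9,7)·C(5,2) = 2002·36·10 = 720720
h=11: C(14,11)·C(11,8)·C(3,1) = 364·165·3 = 180180
h=13: C(14,13)·C(13,9)·C(1,0) = 14·715·1 = 10010
Total favorable: 2004002
Total paths: 4^14 = 268435456
P = 2004002/268435456 = 1002001/134217728

Answer: 1002001/134217728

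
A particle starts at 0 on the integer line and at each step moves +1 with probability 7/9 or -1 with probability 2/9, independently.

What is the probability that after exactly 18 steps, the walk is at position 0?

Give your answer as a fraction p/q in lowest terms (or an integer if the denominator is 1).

To be at 0 after 18 steps: need exactly 9 steps of +1 and 9 of -1.
Number of such sequences: C(18,9) = 48620
Each has probability (7/9)^9 · (2/9)^9 = 20661046784/150094635296999121
P = 48620 · 20661046784/150094635296999121 = 1004540094638080/150094635296999121

Answer: 1004540094638080/150094635296999121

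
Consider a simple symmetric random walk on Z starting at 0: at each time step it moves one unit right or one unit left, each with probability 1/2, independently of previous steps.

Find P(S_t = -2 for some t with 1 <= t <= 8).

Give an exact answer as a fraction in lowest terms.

Answer: 65/128

Derivation:
Count via complement. Let g(t,s) = #length-t paths at position s with S_1..S_t all ≠ -2.
g(t,s) = g(t-1,s-1) + g(t-1,s+1) for s ≠ -2; g(t,-2) = 0.
t=0: g(0,0)=1
t=1: g(1,-1)=1 g(1,1)=1
t=2: g(2,0)=2 g(2,2)=1
t=3: g(3,-1)=2 g(3,1)=3 g(3,3)=1
t=4: g(4,0)=5 g(4,2)=4 g(4,4)=1
t=5: g(5,-1)=5 g(5,1)=9 g(5,3)=5 g(5,5)=1
t=6: g(6,0)=14 g(6,2)=14 g(6,4)=6 g(6,6)=1
t=7: g(7,-1)=14 g(7,1)=28 g(7,3)=20 g(7,5)=7 g(7,7)=1
t=8: g(8,0)=42 g(8,2)=48 g(8,4)=27 g(8,6)=8 g(8,8)=1
Paths never hitting -2: Σ_s g(8,s) = 126
Paths hitting -2: 2^8 - 126 = 130
P = 130/256 = 65/128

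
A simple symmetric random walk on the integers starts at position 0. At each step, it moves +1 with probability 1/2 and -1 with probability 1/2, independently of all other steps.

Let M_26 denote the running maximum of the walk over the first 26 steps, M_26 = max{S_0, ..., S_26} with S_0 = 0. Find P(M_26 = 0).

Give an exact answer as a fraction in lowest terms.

Let M_26 = max(S_0,...,S_26). Use the reflection principle: for j ≥ 1, #{paths with M_26 ≥ j} = #{S_26 ≥ j} + #{S_26 ≥ j+1}.
P(M_26 ≥ 0) = 1 since S_0 = 0, so #{M_26 ≥ 0} = 67108864.
#{M_26 ≥ 1} = #{S_26 ≥ 1} + #{S_26 ≥ 2} = 28354132 + 28354132 = 56708264.
#{M_26 = 0} = 67108864 - 56708264 = 10400600.
P(M_26 = 0) = 10400600/67108864 = 1300075/8388608

Answer: 1300075/8388608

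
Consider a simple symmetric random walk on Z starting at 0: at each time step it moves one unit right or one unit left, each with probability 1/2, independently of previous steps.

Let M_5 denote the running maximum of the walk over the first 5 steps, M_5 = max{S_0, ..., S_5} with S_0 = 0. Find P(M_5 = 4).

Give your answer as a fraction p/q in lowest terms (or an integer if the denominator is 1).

Answer: 1/32

Derivation:
Let M_5 = max(S_0,...,S_5). Use the reflection principle: for j ≥ 1, #{paths with M_5 ≥ j} = #{S_5 ≥ j} + #{S_5 ≥ j+1}.
By reflection, #{M_5 ≥ 4} = #{S_5 ≥ 4} + #{S_5 ≥ 5} = 1 + 1 = 2.
#{M_5 ≥ 5} = #{S_5 ≥ 5} + #{S_5 ≥ 6} = 1 + 0 = 1.
#{M_5 = 4} = 2 - 1 = 1.
P(M_5 = 4) = 1/32 = 1/32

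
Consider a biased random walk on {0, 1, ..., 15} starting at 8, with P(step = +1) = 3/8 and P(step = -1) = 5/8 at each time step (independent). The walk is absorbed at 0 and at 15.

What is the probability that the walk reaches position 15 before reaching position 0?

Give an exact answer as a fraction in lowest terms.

Answer: 419973984/15251614609

Derivation:
Biased walk: p = 3/8, q = 5/8, r = q/p = 5/3
Gambler's ruin: P(hit 15 before 0 | start at 8) = (1 - r^a)/(1 - r^N)
r^8 = 390625/6561; r^15 = 30517578125/14348907
P = (1 - 390625/6561) / (1 - 30517578125/14348907) = -384064/6561 / -30503229218/14348907 = 419973984/15251614609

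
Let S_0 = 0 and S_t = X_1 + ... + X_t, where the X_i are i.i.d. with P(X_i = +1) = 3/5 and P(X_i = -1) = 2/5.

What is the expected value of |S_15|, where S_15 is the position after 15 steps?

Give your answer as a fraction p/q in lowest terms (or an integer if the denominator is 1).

Answer: 4868227263/1220703125

Derivation:
S_15 takes values m ≡ 1 (mod 2) with |m| ≤ 15; P(S_15=m) = C(15,(15+m)/2) · (3/5)^((15+m)/2) · (2/5)^((15-m)/2).
Distribution: P(S=-15)=32768/30517578125, P(S=-13)=147456/6103515625, P(S=-11)=1548288/6103515625, P(S=-9)=10063872/6103515625, P(S=-7)=45287424/6103515625, P(S=-5)=747242496/30517578125, P(S=-3)=373621248/6103515625, P(S=-1)=720555264/6103515625, P(S=1)=1080832896/6103515625, P(S=3)=1260971712/6103515625, P(S=5)=5674372704/30517578125, P(S=7)=773778096/6103515625, P(S=9)=386889048/6103515625, P(S=11)=133923132/6103515625, P(S=13)=28697814/6103515625, P(S=15)=14348907/30517578125
E[|S_15|] = Σ_m |m|·P(S_15=m) = 4868227263/1220703125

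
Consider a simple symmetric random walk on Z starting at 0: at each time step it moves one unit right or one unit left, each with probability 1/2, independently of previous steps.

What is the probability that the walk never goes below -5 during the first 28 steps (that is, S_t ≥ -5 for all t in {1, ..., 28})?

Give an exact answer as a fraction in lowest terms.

Let f(t,s) = #length-t paths at position s with S_1..S_t all ≥ -5.
f(t,s) = f(t-1,s-1) + f(t-1,s+1) for s ≥ -5; f(t,s) = 0 for s < -5.
t=0: f(0,0)=1
t=1: f(1,-1)=1 f(1,1)=1
t=2: f(2,-2)=1 f(2,0)=2 f(2,2)=1
t=3: f(3,-3)=1 f(3,-1)=3 f(3,1)=3 f(3,3)=1
t=4: f(4,-4)=1 f(4,-2)=4 f(4,0)=6 f(4,2)=4 f(4,4)=1
t=5: f(5,-5)=1 f(5,-3)=5 f(5,-1)=10 f(5,1)=10 f(5,3)=5 f(5,5)=1
t=6: f(6,-4)=6 f(6,-2)=15 f(6,0)=20 f(6,2)=15 f(6,4)=6 f(6,6)=1
t=7: f(7,-5)=6 f(7,-3)=21 f(7,-1)=35 f(7,1)=35 f(7,3)=21 f(7,5)=7 f(7,7)=1
t=8: f(8,-4)=27 f(8,-2)=56 f(8,0)=70 f(8,2)=56 f(8,4)=28 f(8,6)=8 f(8,8)=1
t=9: f(9,-5)=27 f(9,-3)=83 f(9,-1)=126 f(9,1)=126 f(9,3)=84 f(9,5)=36 f(9,7)=9 f(9,9)=1
t=10: f(10,-4)=110 f(10,-2)=209 f(10,0)=252 f(10,2)=210 f(10,4)=120 f(10,6)=45 f(10,8)=10 f(10,10)=1
t=11: f(11,-5)=110 f(11,-3)=319 f(11,-1)=461 f(11,1)=462 f(11,3)=330 f(11,5)=165 f(11,7)=55 f(11,9)=11 f(11,11)=1
t=12: f(12,-4)=429 f(12,-2)=780 f(12,0)=923 f(12,2)=792 f(12,4)=495 f(12,6)=220 f(12,8)=66 f(12,10)=12 f(12,12)=1
t=13: f(13,-5)=429 f(13,-3)=1209 f(13,-1)=1703 f(13,1)=1715 f(13,3)=1287 f(13,5)=715 f(13,7)=286 f(13,9)=78 f(13,11)=13 f(13,13)=1
t=14: f(14,-4)=1638 f(14,-2)=2912 f(14,0)=3418 f(14,2)=3002 f(14,4)=2002 f(14,6)=1001 f(14,8)=364 f(14,10)=91 f(14,12)=14 f(14,14)=1
t=15: f(15,-5)=1638 f(15,-3)=4550 f(15,-1)=6330 f(15,1)=6420 f(15,3)=5004 f(15,5)=3003 f(15,7)=1365 f(15,9)=455 f(15,11)=105 f(15,13)=15 f(15,15)=1
t=16: f(16,-4)=6188 f(16,-2)=10880 f(16,0)=12750 f(16,2)=11424 f(16,4)=8007 f(16,6)=4368 f(16,8)=1820 f(16,10)=560 f(16,12)=120 f(16,14)=16 f(16,16)=1
t=17: f(17,-5)=6188 f(17,-3)=17068 f(17,-1)=23630 f(17,1)=24174 f(17,3)=19431 f(17,5)=12375 f(17,7)=6188 f(17,9)=2380 f(17,11)=680 f(17,13)=136 f(17,15)=17 f(17,17)=1
t=18: f(18,-4)=23256 f(18,-2)=40698 f(18,0)=47804 f(18,2)=43605 f(18,4)=31806 f(18,6)=18563 f(18,8)=8568 f(18,10)=3060 f(18,12)=816 f(18,14)=153 f(18,16)=18 f(18,18)=1
t=19: f(19,-5)=23256 f(19,-3)=63954 f(19,-1)=88502 f(19,1)=91409 f(19,3)=75411 f(19,5)=50369 f(19,7)=27131 f(19,9)=11628 f(19,11)=3876 f(19,13)=969 f(19,15)=171 f(19,17)=19 f(19,19)=1
t=20: f(20,-4)=87210 f(20,-2)=152456 f(20,0)=179911 f(20,2)=166820 f(20,4)=125780 f(20,6)=77500 f(20,8)=38759 f(20,10)=15504 f(20,12)=4845 f(20,14)=1140 f(20,16)=190 f(20,18)=20 f(20,20)=1
t=21: f(21,-5)=87210 f(21,-3)=239666 f(21,-1)=332367 f(21,1)=346731 f(21,3)=292600 f(21,5)=203280 f(21,7)=116259 f(21,9)=54263 f(21,11)=20349 f(21,13)=5985 f(21,15)=1330 f(21,17)=210 f(21,19)=21 f(21,21)=1
t=22: f(22,-4)=326876 f(22,-2)=572033 f(22,0)=679098 f(22,2)=639331 f(22,4)=495880 f(22,6)=319539 f(22,8)=170522 f(22,10)=74612 f(22,12)=26334 f(22,14)=7315 f(22,16)=1540 f(22,18)=231 f(22,20)=22 f(22,22)=1
t=23: f(23,-5)=326876 f(23,-3)=898909 f(23,-1)=1251131 f(23,1)=1318429 f(23,3)=1135211 f(23,5)=815419 f(23,7)=490061 f(23,9)=245134 f(23,11)=100946 f(23,13)=33649 f(23,15)=8855 f(23,17)=1771 f(23,19)=253 f(23,21)=23 f(23,23)=1
t=24: f(24,-4)=1225785 f(24,-2)=2150040 f(24,0)=2569560 f(24,2)=2453640 f(24,4)=1950630 f(24,6)=1305480 f(24,8)=735195 f(24,10)=346080 f(24,12)=134595 f(24,14)=42504 f(24,16)=10626 f(24,18)=2024 f(24,20)=276 f(24,22)=24 f(24,24)=1
t=25: f(25,-5)=1225785 f(25,-3)=3375825 f(25,-1)=4719600 f(25,1)=5023200 f(25,3)=4404270 f(25,5)=3256110 f(25,7)=2040675 f(25,9)=1081275 f(25,11)=480675 f(25,13)=177099 f(25,15)=53130 f(25,17)=12650 f(25,19)=2300 f(25,21)=300 f(25,23)=25 f(25,25)=1
t=26: f(26,-4)=4601610 f(26,-2)=8095425 f(26,0)=9742800 f(26,2)=9427470 f(26,4)=7660380 f(26,6)=5296785 f(26,8)=3121950 f(26,10)=1561950 f(26,12)=657774 f(26,14)=230229 f(26,16)=65780 f(26,18)=14950 f(26,20)=2600 f(26,22)=325 f(26,24)=26 f(26,26)=1
t=27: f(27,-5)=4601610 f(27,-3)=12697035 f(27,-1)=17838225 f(27,1)=19170270 f(27,3)=17087850 f(27,5)=12957165 f(27,7)=8418735 f(27,9)=4683900 f(27,11)=2219724 f(27,13)=888003 f(27,15)=296009 f(27,17)=80730 f(27,19)=17550 f(27,21)=2925 f(27,23)=351 f(27,25)=27 f(27,27)=1
t=28: f(28,-4)=17298645 f(28,-2)=30535260 f(28,0)=37008495 f(28,2)=36258120 f(28,4)=30045015 f(28,6)=21375900 f(28,8)=13102635 f(28,10)=6903624 f(28,12)=3107727 f(28,14)=1184012 f(28,16)=376739 f(28,18)=98280 f(28,20)=20475 f(28,22)=3276 f(28,24)=378 f(28,26)=28 f(28,28)=1
Σ_s f(28,s) = 197318610
P = 197318610/268435456 = 98659305/134217728

Answer: 98659305/134217728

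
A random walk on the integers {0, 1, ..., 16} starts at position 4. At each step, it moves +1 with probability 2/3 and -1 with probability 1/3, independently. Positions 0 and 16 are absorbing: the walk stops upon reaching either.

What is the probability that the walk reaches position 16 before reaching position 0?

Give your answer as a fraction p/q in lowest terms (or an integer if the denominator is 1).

Answer: 4096/4369

Derivation:
Biased walk: p = 2/3, q = 1/3, r = q/p = 1/2
Gambler's ruin: P(hit 16 before 0 | start at 4) = (1 - r^a)/(1 - r^N)
r^4 = 1/16; r^16 = 1/65536
P = (1 - 1/16) / (1 - 1/65536) = 15/16 / 65535/65536 = 4096/4369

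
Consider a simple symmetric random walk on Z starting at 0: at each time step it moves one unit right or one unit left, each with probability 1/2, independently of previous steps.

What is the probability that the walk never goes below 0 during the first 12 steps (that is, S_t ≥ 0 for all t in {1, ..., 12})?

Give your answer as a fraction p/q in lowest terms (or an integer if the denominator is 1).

Answer: 231/1024

Derivation:
Let f(t,s) = #length-t paths at position s with S_1..S_t all ≥ 0.
f(t,s) = f(t-1,s-1) + f(t-1,s+1) for s ≥ 0; f(t,s) = 0 for s < 0.
t=0: f(0,0)=1
t=1: f(1,1)=1
t=2: f(2,0)=1 f(2,2)=1
t=3: f(3,1)=2 f(3,3)=1
t=4: f(4,0)=2 f(4,2)=3 f(4,4)=1
t=5: f(5,1)=5 f(5,3)=4 f(5,5)=1
t=6: f(6,0)=5 f(6,2)=9 f(6,4)=5 f(6,6)=1
t=7: f(7,1)=14 f(7,3)=14 f(7,5)=6 f(7,7)=1
t=8: f(8,0)=14 f(8,2)=28 f(8,4)=20 f(8,6)=7 f(8,8)=1
t=9: f(9,1)=42 f(9,3)=48 f(9,5)=27 f(9,7)=8 f(9,9)=1
t=10: f(10,0)=42 f(10,2)=90 f(10,4)=75 f(10,6)=35 f(10,8)=9 f(10,10)=1
t=11: f(11,1)=132 f(11,3)=165 f(11,5)=110 f(11,7)=44 f(11,9)=10 f(11,11)=1
t=12: f(12,0)=132 f(12,2)=297 f(12,4)=275 f(12,6)=154 f(12,8)=54 f(12,10)=11 f(12,12)=1
Σ_s f(12,s) = 924
P = 924/4096 = 231/1024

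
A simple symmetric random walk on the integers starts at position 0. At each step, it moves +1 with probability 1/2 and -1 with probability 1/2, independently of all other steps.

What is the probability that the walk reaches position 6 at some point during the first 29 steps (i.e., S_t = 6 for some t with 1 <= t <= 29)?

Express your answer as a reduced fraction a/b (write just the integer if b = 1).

Answer: 35558423/134217728

Derivation:
Count via complement. Let g(t,s) = #length-t paths at position s with S_1..S_t all ≠ 6.
g(t,s) = g(t-1,s-1) + g(t-1,s+1) for s ≠ 6; g(t,6) = 0.
t=0: g(0,0)=1
t=1: g(1,-1)=1 g(1,1)=1
t=2: g(2,-2)=1 g(2,0)=2 g(2,2)=1
t=3: g(3,-3)=1 g(3,-1)=3 g(3,1)=3 g(3,3)=1
t=4: g(4,-4)=1 g(4,-2)=4 g(4,0)=6 g(4,2)=4 g(4,4)=1
t=5: g(5,-5)=1 g(5,-3)=5 g(5,-1)=10 g(5,1)=10 g(5,3)=5 g(5,5)=1
t=6: g(6,-6)=1 g(6,-4)=6 g(6,-2)=15 g(6,0)=20 g(6,2)=15 g(6,4)=6
t=7: g(7,-7)=1 g(7,-5)=7 g(7,-3)=21 g(7,-1)=35 g(7,1)=35 g(7,3)=21 g(7,5)=6
t=8: g(8,-8)=1 g(8,-6)=8 g(8,-4)=28 g(8,-2)=56 g(8,0)=70 g(8,2)=56 g(8,4)=27
t=9: g(9,-9)=1 g(9,-7)=9 g(9,-5)=36 g(9,-3)=84 g(9,-1)=126 g(9,1)=126 g(9,3)=83 g(9,5)=27
t=10: g(10,-10)=1 g(10,-8)=10 g(10,-6)=45 g(10,-4)=120 g(10,-2)=210 g(10,0)=252 g(10,2)=209 g(10,4)=110
t=11: g(11,-11)=1 g(11,-9)=11 g(11,-7)=55 g(11,-5)=165 g(11,-3)=330 g(11,-1)=462 g(11,1)=461 g(11,3)=319 g(11,5)=110
t=12: g(12,-12)=1 g(12,-10)=12 g(12,-8)=66 g(12,-6)=220 g(12,-4)=495 g(12,-2)=792 g(12,0)=923 g(12,2)=780 g(12,4)=429
t=13: g(13,-13)=1 g(13,-11)=13 g(13,-9)=78 g(13,-7)=286 g(13,-5)=715 g(13,-3)=1287 g(13,-1)=1715 g(13,1)=1703 g(13,3)=1209 g(13,5)=429
t=14: g(14,-14)=1 g(14,-12)=14 g(14,-10)=91 g(14,-8)=364 g(14,-6)=1001 g(14,-4)=2002 g(14,-2)=3002 g(14,0)=3418 g(14,2)=2912 g(14,4)=1638
t=15: g(15,-15)=1 g(15,-13)=15 g(15,-11)=105 g(15,-9)=455 g(15,-7)=1365 g(15,-5)=3003 g(15,-3)=5004 g(15,-1)=6420 g(15,1)=6330 g(15,3)=4550 g(15,5)=1638
t=16: g(16,-16)=1 g(16,-14)=16 g(16,-12)=120 g(16,-10)=560 g(16,-8)=1820 g(16,-6)=4368 g(16,-4)=8007 g(16,-2)=11424 g(16,0)=12750 g(16,2)=10880 g(16,4)=6188
t=17: g(17,-17)=1 g(17,-15)=17 g(17,-13)=136 g(17,-11)=680 g(17,-9)=2380 g(17,-7)=6188 g(17,-5)=12375 g(17,-3)=19431 g(17,-1)=24174 g(17,1)=23630 g(17,3)=17068 g(17,5)=6188
t=18: g(18,-18)=1 g(18,-16)=18 g(18,-14)=153 g(18,-12)=816 g(18,-10)=3060 g(18,-8)=8568 g(18,-6)=18563 g(18,-4)=31806 g(18,-2)=43605 g(18,0)=47804 g(18,2)=40698 g(18,4)=23256
t=19: g(19,-19)=1 g(19,-17)=19 g(19,-15)=171 g(19,-13)=969 g(19,-11)=3876 g(19,-9)=11628 g(19,-7)=27131 g(19,-5)=50369 g(19,-3)=75411 g(19,-1)=91409 g(19,1)=88502 g(19,3)=63954 g(19,5)=23256
t=20: g(20,-20)=1 g(20,-18)=20 g(20,-16)=190 g(20,-14)=1140 g(20,-12)=4845 g(20,-10)=15504 g(20,-8)=38759 g(20,-6)=77500 g(20,-4)=125780 g(20,-2)=166820 g(20,0)=179911 g(20,2)=152456 g(20,4)=87210
t=21: g(21,-21)=1 g(21,-19)=21 g(21,-17)=210 g(21,-15)=1330 g(21,-13)=5985 g(21,-11)=20349 g(21,-9)=54263 g(21,-7)=116259 g(21,-5)=203280 g(21,-3)=292600 g(21,-1)=346731 g(21,1)=332367 g(21,3)=239666 g(21,5)=87210
t=22: g(22,-22)=1 g(22,-20)=22 g(22,-18)=231 g(22,-16)=1540 g(22,-14)=7315 g(22,-12)=26334 g(22,-10)=74612 g(22,-8)=170522 g(22,-6)=319539 g(22,-4)=495880 g(22,-2)=639331 g(22,0)=679098 g(22,2)=572033 g(22,4)=326876
t=23: g(23,-23)=1 g(23,-21)=23 g(23,-19)=253 g(23,-17)=1771 g(23,-15)=8855 g(23,-13)=33649 g(23,-11)=100946 g(23,-9)=245134 g(23,-7)=490061 g(23,-5)=815419 g(23,-3)=1135211 g(23,-1)=1318429 g(23,1)=1251131 g(23,3)=898909 g(23,5)=326876
t=24: g(24,-24)=1 g(24,-22)=24 g(24,-20)=276 g(24,-18)=2024 g(24,-16)=10626 g(24,-14)=42504 g(24,-12)=134595 g(24,-10)=346080 g(24,-8)=735195 g(24,-6)=1305480 g(24,-4)=1950630 g(24,-2)=2453640 g(24,0)=2569560 g(24,2)=2150040 g(24,4)=1225785
t=25: g(25,-25)=1 g(25,-23)=25 g(25,-21)=300 g(25,-19)=2300 g(25,-17)=12650 g(25,-15)=53130 g(25,-13)=177099 g(25,-11)=480675 g(25,-9)=1081275 g(25,-7)=2040675 g(25,-5)=3256110 g(25,-3)=4404270 g(25,-1)=5023200 g(25,1)=4719600 g(25,3)=3375825 g(25,5)=1225785
t=26: g(26,-26)=1 g(26,-24)=26 g(26,-22)=325 g(26,-20)=2600 g(26,-18)=14950 g(26,-16)=65780 g(26,-14)=230229 g(26,-12)=657774 g(26,-10)=1561950 g(26,-8)=3121950 g(26,-6)=5296785 g(26,-4)=7660380 g(26,-2)=9427470 g(26,0)=9742800 g(26,2)=8095425 g(26,4)=4601610
t=27: g(27,-27)=1 g(27,-25)=27 g(27,-23)=351 g(27,-21)=2925 g(27,-19)=17550 g(27,-17)=80730 g(27,-15)=296009 g(27,-13)=888003 g(27,-11)=2219724 g(27,-9)=4683900 g(27,-7)=8418735 g(27,-5)=12957165 g(27,-3)=17087850 g(27,-1)=19170270 g(27,1)=17838225 g(27,3)=12697035 g(27,5)=4601610
t=28: g(28,-28)=1 g(28,-26)=28 g(28,-24)=378 g(28,-22)=3276 g(28,-20)=20475 g(28,-18)=98280 g(28,-16)=376739 g(28,-14)=1184012 g(28,-12)=3107727 g(28,-10)=6903624 g(28,-8)=13102635 g(28,-6)=21375900 g(28,-4)=30045015 g(28,-2)=36258120 g(28,0)=37008495 g(28,2)=30535260 g(28,4)=17298645
t=29: g(29,-29)=1 g(29,-27)=29 g(29,-25)=406 g(29,-23)=3654 g(29,-21)=23751 g(29,-19)=118755 g(29,-17)=475019 g(29,-15)=1560751 g(29,-13)=4291739 g(29,-11)=10011351 g(29,-9)=20006259 g(29,-7)=34478535 g(29,-5)=51420915 g(29,-3)=66303135 g(29,-1)=73266615 g(29,1)=67543755 g(29,3)=47833905 g(29,5)=17298645
Paths never hitting 6: Σ_s g(29,s) = 394637220
Paths hitting 6: 2^29 - 394637220 = 142233692
P = 142233692/536870912 = 35558423/134217728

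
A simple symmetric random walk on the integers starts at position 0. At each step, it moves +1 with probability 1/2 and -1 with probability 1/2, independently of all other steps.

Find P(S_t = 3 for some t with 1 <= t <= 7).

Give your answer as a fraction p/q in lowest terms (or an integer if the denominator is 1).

Answer: 37/128

Derivation:
Count via complement. Let g(t,s) = #length-t paths at position s with S_1..S_t all ≠ 3.
g(t,s) = g(t-1,s-1) + g(t-1,s+1) for s ≠ 3; g(t,3) = 0.
t=0: g(0,0)=1
t=1: g(1,-1)=1 g(1,1)=1
t=2: g(2,-2)=1 g(2,0)=2 g(2,2)=1
t=3: g(3,-3)=1 g(3,-1)=3 g(3,1)=3
t=4: g(4,-4)=1 g(4,-2)=4 g(4,0)=6 g(4,2)=3
t=5: g(5,-5)=1 g(5,-3)=5 g(5,-1)=10 g(5,1)=9
t=6: g(6,-6)=1 g(6,-4)=6 g(6,-2)=15 g(6,0)=19 g(6,2)=9
t=7: g(7,-7)=1 g(7,-5)=7 g(7,-3)=21 g(7,-1)=34 g(7,1)=28
Paths never hitting 3: Σ_s g(7,s) = 91
Paths hitting 3: 2^7 - 91 = 37
P = 37/128 = 37/128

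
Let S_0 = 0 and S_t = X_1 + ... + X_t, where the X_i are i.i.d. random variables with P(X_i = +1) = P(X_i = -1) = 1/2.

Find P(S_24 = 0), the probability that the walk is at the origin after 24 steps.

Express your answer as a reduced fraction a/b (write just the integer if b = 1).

Answer: 676039/4194304

Derivation:
To return to 0 after 24 steps: need exactly 12 steps of +1 and 12 of -1.
Favorable paths: C(24,12) = 2704156
Total paths: 2^24 = 16777216
P = 2704156/16777216 = 676039/4194304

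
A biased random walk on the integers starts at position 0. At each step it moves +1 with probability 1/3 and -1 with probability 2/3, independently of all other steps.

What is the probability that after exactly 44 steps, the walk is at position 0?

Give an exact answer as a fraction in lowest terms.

To be at 0 after 44 steps: need exactly 22 steps of +1 and 22 of -1.
Number of such sequences: C(44,22) = 2104098963720
Each has probability (1/3)^22 · (2/3)^22 = 4194304/984770902183611232881
P = 2104098963720 · 4194304/984770902183611232881 = 2941743566642216960/328256967394537077627

Answer: 2941743566642216960/328256967394537077627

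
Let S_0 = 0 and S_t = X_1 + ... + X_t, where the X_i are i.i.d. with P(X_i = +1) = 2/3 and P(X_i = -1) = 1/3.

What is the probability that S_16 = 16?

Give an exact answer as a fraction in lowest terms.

Answer: 65536/43046721

Derivation:
To reach position 16 after 16 steps: need 16 steps of +1 and 0 steps of -1.
Number of such sequences: C(16,16) = 1
Each has probability (2/3)^16 · (1/3)^0 = 65536/43046721
P = 1 · 65536/43046721 = 65536/43046721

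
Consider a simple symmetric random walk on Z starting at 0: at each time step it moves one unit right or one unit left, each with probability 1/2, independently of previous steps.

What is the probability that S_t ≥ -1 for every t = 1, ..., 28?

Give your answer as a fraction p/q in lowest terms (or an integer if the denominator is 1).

Let f(t,s) = #length-t paths at position s with S_1..S_t all ≥ -1.
f(t,s) = f(t-1,s-1) + f(t-1,s+1) for s ≥ -1; f(t,s) = 0 for s < -1.
t=0: f(0,0)=1
t=1: f(1,-1)=1 f(1,1)=1
t=2: f(2,0)=2 f(2,2)=1
t=3: f(3,-1)=2 f(3,1)=3 f(3,3)=1
t=4: f(4,0)=5 f(4,2)=4 f(4,4)=1
t=5: f(5,-1)=5 f(5,1)=9 f(5,3)=5 f(5,5)=1
t=6: f(6,0)=14 f(6,2)=14 f(6,4)=6 f(6,6)=1
t=7: f(7,-1)=14 f(7,1)=28 f(7,3)=20 f(7,5)=7 f(7,7)=1
t=8: f(8,0)=42 f(8,2)=48 f(8,4)=27 f(8,6)=8 f(8,8)=1
t=9: f(9,-1)=42 f(9,1)=90 f(9,3)=75 f(9,5)=35 f(9,7)=9 f(9,9)=1
t=10: f(10,0)=132 f(10,2)=165 f(10,4)=110 f(10,6)=44 f(10,8)=10 f(10,10)=1
t=11: f(11,-1)=132 f(11,1)=297 f(11,3)=275 f(11,5)=154 f(11,7)=54 f(11,9)=11 f(11,11)=1
t=12: f(12,0)=429 f(12,2)=572 f(12,4)=429 f(12,6)=208 f(12,8)=65 f(12,10)=12 f(12,12)=1
t=13: f(13,-1)=429 f(13,1)=1001 f(13,3)=1001 f(13,5)=637 f(13,7)=273 f(13,9)=77 f(13,11)=13 f(13,13)=1
t=14: f(14,0)=1430 f(14,2)=2002 f(14,4)=1638 f(14,6)=910 f(14,8)=350 f(14,10)=90 f(14,12)=14 f(14,14)=1
t=15: f(15,-1)=1430 f(15,1)=3432 f(15,3)=3640 f(15,5)=2548 f(15,7)=1260 f(15,9)=440 f(15,11)=104 f(15,13)=15 f(15,15)=1
t=16: f(16,0)=4862 f(16,2)=7072 f(16,4)=6188 f(16,6)=3808 f(16,8)=1700 f(16,10)=544 f(16,12)=119 f(16,14)=16 f(16,16)=1
t=17: f(17,-1)=4862 f(17,1)=11934 f(17,3)=13260 f(17,5)=9996 f(17,7)=5508 f(17,9)=2244 f(17,11)=663 f(17,13)=135 f(17,15)=17 f(17,17)=1
t=18: f(18,0)=16796 f(18,2)=25194 f(18,4)=23256 f(18,6)=15504 f(18,8)=7752 f(18,10)=2907 f(18,12)=798 f(18,14)=152 f(18,16)=18 f(18,18)=1
t=19: f(19,-1)=16796 f(19,1)=41990 f(19,3)=48450 f(19,5)=38760 f(19,7)=23256 f(19,9)=10659 f(19,11)=3705 f(19,13)=950 f(19,15)=170 f(19,17)=19 f(19,19)=1
t=20: f(20,0)=58786 f(20,2)=90440 f(20,4)=87210 f(20,6)=62016 f(20,8)=33915 f(20,10)=14364 f(20,12)=4655 f(20,14)=1120 f(20,16)=189 f(20,18)=20 f(20,20)=1
t=21: f(21,-1)=58786 f(21,1)=149226 f(21,3)=177650 f(21,5)=149226 f(21,7)=95931 f(21,9)=48279 f(21,11)=19019 f(21,13)=5775 f(21,15)=1309 f(21,17)=209 f(21,19)=21 f(21,21)=1
t=22: f(22,0)=208012 f(22,2)=326876 f(22,4)=326876 f(22,6)=245157 f(22,8)=144210 f(22,10)=67298 f(22,12)=24794 f(22,14)=7084 f(22,16)=1518 f(22,18)=230 f(22,20)=22 f(22,22)=1
t=23: f(23,-1)=208012 f(23,1)=534888 f(23,3)=653752 f(23,5)=572033 f(23,7)=389367 f(23,9)=211508 f(23,11)=92092 f(23,13)=31878 f(23,15)=8602 f(23,17)=1748 f(23,19)=252 f(23,21)=23 f(23,23)=1
t=24: f(24,0)=742900 f(24,2)=1188640 f(24,4)=1225785 f(24,6)=961400 f(24,8)=600875 f(24,10)=303600 f(24,12)=123970 f(24,14)=40480 f(24,16)=10350 f(24,18)=2000 f(24,20)=275 f(24,22)=24 f(24,24)=1
t=25: f(25,-1)=742900 f(25,1)=1931540 f(25,3)=2414425 f(25,5)=2187185 f(25,7)=1562275 f(25,9)=904475 f(25,11)=427570 f(25,13)=164450 f(25,15)=50830 f(25,17)=12350 f(25,19)=2275 f(25,21)=299 f(25,23)=25 f(25,25)=1
t=26: f(26,0)=2674440 f(26,2)=4345965 f(26,4)=4601610 f(26,6)=3749460 f(26,8)=2466750 f(26,10)=1332045 f(26,12)=592020 f(26,14)=215280 f(26,16)=63180 f(26,18)=14625 f(26,20)=2574 f(26,22)=324 f(26,24)=26 f(26,26)=1
t=27: f(27,-1)=2674440 f(27,1)=7020405 f(27,3)=8947575 f(27,5)=8351070 f(27,7)=6216210 f(27,9)=3798795 f(27,11)=1924065 f(27,13)=807300 f(27,15)=278460 f(27,17)=77805 f(27,19)=17199 f(27,21)=2898 f(27,23)=350 f(27,25)=27 f(27,27)=1
t=28: f(28,0)=9694845 f(28,2)=15967980 f(28,4)=17298645 f(28,6)=14567280 f(28,8)=10015005 f(28,10)=5722860 f(28,12)=2731365 f(28,14)=1085760 f(28,16)=356265 f(28,18)=95004 f(28,20)=20097 f(28,22)=3248 f(28,24)=377 f(28,26)=28 f(28,28)=1
Σ_s f(28,s) = 77558760
P = 77558760/268435456 = 9694845/33554432

Answer: 9694845/33554432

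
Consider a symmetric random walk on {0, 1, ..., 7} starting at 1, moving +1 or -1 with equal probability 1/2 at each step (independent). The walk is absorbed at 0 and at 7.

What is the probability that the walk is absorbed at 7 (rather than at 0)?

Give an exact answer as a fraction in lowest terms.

Answer: 1/7

Derivation:
Symmetric walk (p = 1/2): the harmonic-function argument gives P(hit 7 before 0 | start at 1) = a/N.
P = 1/7 = 1/7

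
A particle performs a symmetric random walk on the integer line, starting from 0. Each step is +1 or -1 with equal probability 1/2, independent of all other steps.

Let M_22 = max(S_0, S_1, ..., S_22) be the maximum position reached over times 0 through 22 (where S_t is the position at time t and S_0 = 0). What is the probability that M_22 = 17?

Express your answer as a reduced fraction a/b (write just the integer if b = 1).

Answer: 231/4194304

Derivation:
Let M_22 = max(S_0,...,S_22). Use the reflection principle: for j ≥ 1, #{paths with M_22 ≥ j} = #{S_22 ≥ j} + #{S_22 ≥ j+1}.
By reflection, #{M_22 ≥ 17} = #{S_22 ≥ 17} + #{S_22 ≥ 18} = 254 + 254 = 508.
#{M_22 ≥ 18} = #{S_22 ≥ 18} + #{S_22 ≥ 19} = 254 + 23 = 277.
#{M_22 = 17} = 508 - 277 = 231.
P(M_22 = 17) = 231/4194304 = 231/4194304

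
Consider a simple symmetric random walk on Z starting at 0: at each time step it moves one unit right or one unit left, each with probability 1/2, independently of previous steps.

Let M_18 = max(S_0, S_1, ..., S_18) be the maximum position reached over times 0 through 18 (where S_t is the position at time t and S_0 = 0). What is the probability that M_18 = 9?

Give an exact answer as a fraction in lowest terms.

Let M_18 = max(S_0,...,S_18). Use the reflection principle: for j ≥ 1, #{paths with M_18 ≥ j} = #{S_18 ≥ j} + #{S_18 ≥ j+1}.
By reflection, #{M_18 ≥ 9} = #{S_18 ≥ 9} + #{S_18 ≥ 10} = 4048 + 4048 = 8096.
#{M_18 ≥ 10} = #{S_18 ≥ 10} + #{S_18 ≥ 11} = 4048 + 988 = 5036.
#{M_18 = 9} = 8096 - 5036 = 3060.
P(M_18 = 9) = 3060/262144 = 765/65536

Answer: 765/65536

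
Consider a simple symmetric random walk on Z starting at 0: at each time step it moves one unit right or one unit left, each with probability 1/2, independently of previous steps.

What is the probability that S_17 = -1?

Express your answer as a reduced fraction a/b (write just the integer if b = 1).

Answer: 12155/65536

Derivation:
To reach position -1 after 17 steps: need 8 steps of +1 and 9 of -1.
Favorable paths: C(17,8) = 24310
Total paths: 2^17 = 131072
P = 24310/131072 = 12155/65536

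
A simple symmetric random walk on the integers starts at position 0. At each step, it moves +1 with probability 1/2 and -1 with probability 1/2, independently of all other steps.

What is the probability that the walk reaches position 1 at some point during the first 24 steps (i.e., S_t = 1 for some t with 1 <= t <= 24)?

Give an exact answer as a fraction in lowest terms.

Answer: 3518265/4194304

Derivation:
Count via complement. Let g(t,s) = #length-t paths at position s with S_1..S_t all ≠ 1.
g(t,s) = g(t-1,s-1) + g(t-1,s+1) for s ≠ 1; g(t,1) = 0.
t=0: g(0,0)=1
t=1: g(1,-1)=1
t=2: g(2,-2)=1 g(2,0)=1
t=3: g(3,-3)=1 g(3,-1)=2
t=4: g(4,-4)=1 g(4,-2)=3 g(4,0)=2
t=5: g(5,-5)=1 g(5,-3)=4 g(5,-1)=5
t=6: g(6,-6)=1 g(6,-4)=5 g(6,-2)=9 g(6,0)=5
t=7: g(7,-7)=1 g(7,-5)=6 g(7,-3)=14 g(7,-1)=14
t=8: g(8,-8)=1 g(8,-6)=7 g(8,-4)=20 g(8,-2)=28 g(8,0)=14
t=9: g(9,-9)=1 g(9,-7)=8 g(9,-5)=27 g(9,-3)=48 g(9,-1)=42
t=10: g(10,-10)=1 g(10,-8)=9 g(10,-6)=35 g(10,-4)=75 g(10,-2)=90 g(10,0)=42
t=11: g(11,-11)=1 g(11,-9)=10 g(11,-7)=44 g(11,-5)=110 g(11,-3)=165 g(11,-1)=132
t=12: g(12,-12)=1 g(12,-10)=11 g(12,-8)=54 g(12,-6)=154 g(12,-4)=275 g(12,-2)=297 g(12,0)=132
t=13: g(13,-13)=1 g(13,-11)=12 g(13,-9)=65 g(13,-7)=208 g(13,-5)=429 g(13,-3)=572 g(13,-1)=429
t=14: g(14,-14)=1 g(14,-12)=13 g(14,-10)=77 g(14,-8)=273 g(14,-6)=637 g(14,-4)=1001 g(14,-2)=1001 g(14,0)=429
t=15: g(15,-15)=1 g(15,-13)=14 g(15,-11)=90 g(15,-9)=350 g(15,-7)=910 g(15,-5)=1638 g(15,-3)=2002 g(15,-1)=1430
t=16: g(16,-16)=1 g(16,-14)=15 g(16,-12)=104 g(16,-10)=440 g(16,-8)=1260 g(16,-6)=2548 g(16,-4)=3640 g(16,-2)=3432 g(16,0)=1430
t=17: g(17,-17)=1 g(17,-15)=16 g(17,-13)=119 g(17,-11)=544 g(17,-9)=1700 g(17,-7)=3808 g(17,-5)=6188 g(17,-3)=7072 g(17,-1)=4862
t=18: g(18,-18)=1 g(18,-16)=17 g(18,-14)=135 g(18,-12)=663 g(18,-10)=2244 g(18,-8)=5508 g(18,-6)=9996 g(18,-4)=13260 g(18,-2)=11934 g(18,0)=4862
t=19: g(19,-19)=1 g(19,-17)=18 g(19,-15)=152 g(19,-13)=798 g(19,-11)=2907 g(19,-9)=7752 g(19,-7)=15504 g(19,-5)=23256 g(19,-3)=25194 g(19,-1)=16796
t=20: g(20,-20)=1 g(20,-18)=19 g(20,-16)=170 g(20,-14)=950 g(20,-12)=3705 g(20,-10)=10659 g(20,-8)=23256 g(20,-6)=38760 g(20,-4)=48450 g(20,-2)=41990 g(20,0)=16796
t=21: g(21,-21)=1 g(21,-19)=20 g(21,-17)=189 g(21,-15)=1120 g(21,-13)=4655 g(21,-11)=14364 g(21,-9)=33915 g(21,-7)=62016 g(21,-5)=87210 g(21,-3)=90440 g(21,-1)=58786
t=22: g(22,-22)=1 g(22,-20)=21 g(22,-18)=209 g(22,-16)=1309 g(22,-14)=5775 g(22,-12)=19019 g(22,-10)=48279 g(22,-8)=95931 g(22,-6)=149226 g(22,-4)=177650 g(22,-2)=149226 g(22,0)=58786
t=23: g(23,-23)=1 g(23,-21)=22 g(23,-19)=230 g(23,-17)=1518 g(23,-15)=7084 g(23,-13)=24794 g(23,-11)=67298 g(23,-9)=144210 g(23,-7)=245157 g(23,-5)=326876 g(23,-3)=326876 g(23,-1)=208012
t=24: g(24,-24)=1 g(24,-22)=23 g(24,-20)=252 g(24,-18)=1748 g(24,-16)=8602 g(24,-14)=31878 g(24,-12)=92092 g(24,-10)=211508 g(24,-8)=389367 g(24,-6)=572033 g(24,-4)=653752 g(24,-2)=534888 g(24,0)=208012
Paths never hitting 1: Σ_s g(24,s) = 2704156
Paths hitting 1: 2^24 - 2704156 = 14073060
P = 14073060/16777216 = 3518265/4194304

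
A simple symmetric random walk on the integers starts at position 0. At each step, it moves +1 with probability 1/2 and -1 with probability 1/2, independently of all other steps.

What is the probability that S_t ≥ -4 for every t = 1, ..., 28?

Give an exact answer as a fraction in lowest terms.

Answer: 87922215/134217728

Derivation:
Let f(t,s) = #length-t paths at position s with S_1..S_t all ≥ -4.
f(t,s) = f(t-1,s-1) + f(t-1,s+1) for s ≥ -4; f(t,s) = 0 for s < -4.
t=0: f(0,0)=1
t=1: f(1,-1)=1 f(1,1)=1
t=2: f(2,-2)=1 f(2,0)=2 f(2,2)=1
t=3: f(3,-3)=1 f(3,-1)=3 f(3,1)=3 f(3,3)=1
t=4: f(4,-4)=1 f(4,-2)=4 f(4,0)=6 f(4,2)=4 f(4,4)=1
t=5: f(5,-3)=5 f(5,-1)=10 f(5,1)=10 f(5,3)=5 f(5,5)=1
t=6: f(6,-4)=5 f(6,-2)=15 f(6,0)=20 f(6,2)=15 f(6,4)=6 f(6,6)=1
t=7: f(7,-3)=20 f(7,-1)=35 f(7,1)=35 f(7,3)=21 f(7,5)=7 f(7,7)=1
t=8: f(8,-4)=20 f(8,-2)=55 f(8,0)=70 f(8,2)=56 f(8,4)=28 f(8,6)=8 f(8,8)=1
t=9: f(9,-3)=75 f(9,-1)=125 f(9,1)=126 f(9,3)=84 f(9,5)=36 f(9,7)=9 f(9,9)=1
t=10: f(10,-4)=75 f(10,-2)=200 f(10,0)=251 f(10,2)=210 f(10,4)=120 f(10,6)=45 f(10,8)=10 f(10,10)=1
t=11: f(11,-3)=275 f(11,-1)=451 f(11,1)=461 f(11,3)=330 f(11,5)=165 f(11,7)=55 f(11,9)=11 f(11,11)=1
t=12: f(12,-4)=275 f(12,-2)=726 f(12,0)=912 f(12,2)=791 f(12,4)=495 f(12,6)=220 f(12,8)=66 f(12,10)=12 f(12,12)=1
t=13: f(13,-3)=1001 f(13,-1)=1638 f(13,1)=1703 f(13,3)=1286 f(13,5)=715 f(13,7)=286 f(13,9)=78 f(13,11)=13 f(13,13)=1
t=14: f(14,-4)=1001 f(14,-2)=2639 f(14,0)=3341 f(14,2)=2989 f(14,4)=2001 f(14,6)=1001 f(14,8)=364 f(14,10)=91 f(14,12)=14 f(14,14)=1
t=15: f(15,-3)=3640 f(15,-1)=5980 f(15,1)=6330 f(15,3)=4990 f(15,5)=3002 f(15,7)=1365 f(15,9)=455 f(15,11)=105 f(15,13)=15 f(15,15)=1
t=16: f(16,-4)=3640 f(16,-2)=9620 f(16,0)=12310 f(16,2)=11320 f(16,4)=7992 f(16,6)=4367 f(16,8)=1820 f(16,10)=560 f(16,12)=120 f(16,14)=16 f(16,16)=1
t=17: f(17,-3)=13260 f(17,-1)=21930 f(17,1)=23630 f(17,3)=19312 f(17,5)=12359 f(17,7)=6187 f(17,9)=2380 f(17,11)=680 f(17,13)=136 f(17,15)=17 f(17,17)=1
t=18: f(18,-4)=13260 f(18,-2)=35190 f(18,0)=45560 f(18,2)=42942 f(18,4)=31671 f(18,6)=18546 f(18,8)=8567 f(18,10)=3060 f(18,12)=816 f(18,14)=153 f(18,16)=18 f(18,18)=1
t=19: f(19,-3)=48450 f(19,-1)=80750 f(19,1)=88502 f(19,3)=74613 f(19,5)=50217 f(19,7)=27113 f(19,9)=11627 f(19,11)=3876 f(19,13)=969 f(19,15)=171 f(19,17)=19 f(19,19)=1
t=20: f(20,-4)=48450 f(20,-2)=129200 f(20,0)=169252 f(20,2)=163115 f(20,4)=124830 f(20,6)=77330 f(20,8)=38740 f(20,10)=15503 f(20,12)=4845 f(20,14)=1140 f(20,16)=190 f(20,18)=20 f(20,20)=1
t=21: f(21,-3)=177650 f(21,-1)=298452 f(21,1)=332367 f(21,3)=287945 f(21,5)=202160 f(21,7)=116070 f(21,9)=54243 f(21,11)=20348 f(21,13)=5985 f(21,15)=1330 f(21,17)=210 f(21,19)=21 f(21,21)=1
t=22: f(22,-4)=177650 f(22,-2)=476102 f(22,0)=630819 f(22,2)=620312 f(22,4)=490105 f(22,6)=318230 f(22,8)=170313 f(22,10)=74591 f(22,12)=26333 f(22,14)=7315 f(22,16)=1540 f(22,18)=231 f(22,20)=22 f(22,22)=1
t=23: f(23,-3)=653752 f(23,-1)=1106921 f(23,1)=1251131 f(23,3)=1110417 f(23,5)=808335 f(23,7)=488543 f(23,9)=244904 f(23,11)=100924 f(23,13)=33648 f(23,15)=8855 f(23,17)=1771 f(23,19)=253 f(23,21)=23 f(23,23)=1
t=24: f(24,-4)=653752 f(24,-2)=1760673 f(24,0)=2358052 f(24,2)=2361548 f(24,4)=1918752 f(24,6)=1296878 f(24,8)=733447 f(24,10)=345828 f(24,12)=134572 f(24,14)=42503 f(24,16)=10626 f(24,18)=2024 f(24,20)=276 f(24,22)=24 f(24,24)=1
t=25: f(25,-3)=2414425 f(25,-1)=4118725 f(25,1)=4719600 f(25,3)=4280300 f(25,5)=3215630 f(25,7)=2030325 f(25,9)=1079275 f(25,11)=480400 f(25,13)=177075 f(25,15)=53129 f(25,17)=12650 f(25,19)=2300 f(25,21)=300 f(25,23)=25 f(25,25)=1
t=26: f(26,-4)=2414425 f(26,-2)=6533150 f(26,0)=8838325 f(26,2)=8999900 f(26,4)=7495930 f(26,6)=5245955 f(26,8)=3109600 f(26,10)=1559675 f(26,12)=657475 f(26,14)=230204 f(26,16)=65779 f(26,18)=14950 f(26,20)=2600 f(26,22)=325 f(26,24)=26 f(26,26)=1
t=27: f(27,-3)=8947575 f(27,-1)=15371475 f(27,1)=17838225 f(27,3)=16495830 f(27,5)=12741885 f(27,7)=8355555 f(27,9)=4669275 f(27,11)=2217150 f(27,13)=887679 f(27,15)=295983 f(27,17)=80729 f(27,19)=17550 f(27,21)=2925 f(27,23)=351 f(27,25)=27 f(27,27)=1
t=28: f(28,-4)=8947575 f(28,-2)=24319050 f(28,0)=33209700 f(28,2)=34334055 f(28,4)=29237715 f(28,6)=21097440 f(28,8)=13024830 f(28,10)=6886425 f(28,12)=3104829 f(28,14)=1183662 f(28,16)=376712 f(28,18)=98279 f(28,20)=20475 f(28,22)=3276 f(28,24)=378 f(28,26)=28 f(28,28)=1
Σ_s f(28,s) = 175844430
P = 175844430/268435456 = 87922215/134217728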